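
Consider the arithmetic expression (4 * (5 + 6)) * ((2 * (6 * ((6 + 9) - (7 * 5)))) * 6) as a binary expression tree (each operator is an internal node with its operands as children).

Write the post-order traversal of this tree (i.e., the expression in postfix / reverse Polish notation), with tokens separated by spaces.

4 5 6 + * 2 6 6 9 + 7 5 * - * * 6 * *

Post-order on an expression tree gives postfix notation: for each operator, emit left operand, right operand, then the operator.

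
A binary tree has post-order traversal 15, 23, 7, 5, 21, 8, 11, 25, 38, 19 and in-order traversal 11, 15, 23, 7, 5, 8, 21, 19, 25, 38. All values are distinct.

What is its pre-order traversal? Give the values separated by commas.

The last element of post-order is the root; it splits in-order into left and right subtrees.
Root 19: left subtree has 7 nodes {11, 15, 23, 7, 5, 8, 21}, right has 2 {25, 38}.
  Root 11: left subtree has 0 nodes { }, right has 6 {15, 23, 7, 5, 8, 21}.
    Root 8: left subtree has 4 nodes {15, 23, 7, 5}, right has 1 {21}.
      Root 5: left subtree has 3 nodes {15, 23, 7}, right has 0 { }.
        Root 7: left subtree has 2 nodes {15, 23}, right has 0 { }.
          Root 23: left subtree has 1 node {15}, right has 0 { }.
  Root 38: left subtree has 1 node {25}, right has 0 { }.

19, 11, 8, 5, 7, 23, 15, 21, 38, 25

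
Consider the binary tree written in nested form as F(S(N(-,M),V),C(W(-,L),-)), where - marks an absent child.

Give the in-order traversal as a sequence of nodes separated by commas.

N, M, S, V, F, W, L, C

In-order visits the left subtree, then the node, then the right subtree.
At F: go left to S.
  At S: go left to N.
    At N: no left child.
    Visit N.
    At N: go right to M.
      M is a leaf — visit M.
  Visit S.
  At S: go right to V.
    V is a leaf — visit V.
Visit F.
At F: go right to C.
  At C: go left to W.
    At W: no left child.
    Visit W.
    At W: go right to L.
      L is a leaf — visit L.
  Visit C.
  At C: no right child.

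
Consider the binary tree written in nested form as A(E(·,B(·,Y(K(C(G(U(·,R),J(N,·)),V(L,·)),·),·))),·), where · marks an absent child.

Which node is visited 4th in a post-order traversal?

Post-order visits the left subtree, then the right subtree, then the node.
At A: go left to E.
  At E: no left child.
  At E: go right to B.
    At B: no left child.
    At B: go right to Y.
      At Y: go left to K.
        At K: go left to C.
          At C: go left to G.
            At G: go left to U.
              At U: no left child.
              At U: go right to R.
                R is a leaf — visit R.
              Visit U.
            At G: go right to J.
              At J: go left to N.
                N is a leaf — visit N.
              At J: no right child.
              Visit J.
            Visit G.
          At C: go right to V.
            At V: go left to L.
              L is a leaf — visit L.
            At V: no right child.
            Visit V.
          Visit C.
        At K: no right child.
        Visit K.
      At Y: no right child.
      Visit Y.
    Visit B.
  Visit E.
At A: no right child.
Visit A.
Full post-order sequence: R, U, N, J, G, L, V, C, K, Y, B, E, A.

J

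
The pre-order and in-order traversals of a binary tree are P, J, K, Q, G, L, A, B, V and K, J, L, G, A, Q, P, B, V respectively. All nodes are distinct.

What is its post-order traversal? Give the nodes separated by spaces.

K L A G Q J V B P

The first element of pre-order is the root; it splits in-order into left and right subtrees.
Root P: left subtree has 6 nodes {K, J, L, G, A, Q}, right has 2 {B, V}.
  Root J: left subtree has 1 node {K}, right has 4 {L, G, A, Q}.
    Root Q: left subtree has 3 nodes {L, G, A}, right has 0 { }.
      Root G: left subtree has 1 node {L}, right has 1 {A}.
  Root B: left subtree has 0 nodes { }, right has 1 {V}.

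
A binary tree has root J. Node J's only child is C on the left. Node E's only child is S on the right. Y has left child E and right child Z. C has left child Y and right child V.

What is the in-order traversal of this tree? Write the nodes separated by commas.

In-order visits the left subtree, then the node, then the right subtree.
At J: go left to C.
  At C: go left to Y.
    At Y: go left to E.
      At E: no left child.
      Visit E.
      At E: go right to S.
        S is a leaf — visit S.
    Visit Y.
    At Y: go right to Z.
      Z is a leaf — visit Z.
  Visit C.
  At C: go right to V.
    V is a leaf — visit V.
Visit J.
At J: no right child.

E, S, Y, Z, C, V, J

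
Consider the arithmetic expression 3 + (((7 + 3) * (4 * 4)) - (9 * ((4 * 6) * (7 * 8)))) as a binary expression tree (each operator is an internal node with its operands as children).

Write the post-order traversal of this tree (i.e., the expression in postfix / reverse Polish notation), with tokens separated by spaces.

3 7 3 + 4 4 * * 9 4 6 * 7 8 * * * - +

Post-order on an expression tree gives postfix notation: for each operator, emit left operand, right operand, then the operator.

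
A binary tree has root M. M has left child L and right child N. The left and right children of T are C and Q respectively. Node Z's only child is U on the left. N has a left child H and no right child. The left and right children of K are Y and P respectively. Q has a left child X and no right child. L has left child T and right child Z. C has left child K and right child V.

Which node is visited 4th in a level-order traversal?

T

Level-order visits nodes level by level from the root, left to right within each level.
Level 0: M
Level 1: L, N
Level 2: T, Z, H
Level 3: C, Q, U
Level 4: K, V, X
Level 5: Y, P
Full level-order sequence: M, L, N, T, Z, H, C, Q, U, K, V, X, Y, P.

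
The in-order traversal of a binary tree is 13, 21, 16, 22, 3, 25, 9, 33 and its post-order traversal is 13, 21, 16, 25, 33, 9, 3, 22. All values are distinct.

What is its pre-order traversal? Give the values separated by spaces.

The last element of post-order is the root; it splits in-order into left and right subtrees.
Root 22: left subtree has 3 nodes {13, 21, 16}, right has 4 {3, 25, 9, 33}.
  Root 16: left subtree has 2 nodes {13, 21}, right has 0 { }.
    Root 21: left subtree has 1 node {13}, right has 0 { }.
  Root 3: left subtree has 0 nodes { }, right has 3 {25, 9, 33}.
    Root 9: left subtree has 1 node {25}, right has 1 {33}.

22 16 21 13 3 9 25 33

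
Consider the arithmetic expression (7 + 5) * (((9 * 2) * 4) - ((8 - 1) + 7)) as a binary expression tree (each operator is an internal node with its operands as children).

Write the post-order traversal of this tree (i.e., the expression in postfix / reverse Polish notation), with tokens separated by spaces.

Post-order on an expression tree gives postfix notation: for each operator, emit left operand, right operand, then the operator.

7 5 + 9 2 * 4 * 8 1 - 7 + - *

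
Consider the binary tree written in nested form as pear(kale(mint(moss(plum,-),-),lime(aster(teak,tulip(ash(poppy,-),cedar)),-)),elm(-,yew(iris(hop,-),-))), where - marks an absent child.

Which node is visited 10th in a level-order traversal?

plum

Level-order visits nodes level by level from the root, left to right within each level.
Level 0: pear
Level 1: kale, elm
Level 2: mint, lime, yew
Level 3: moss, aster, iris
Level 4: plum, teak, tulip, hop
Level 5: ash, cedar
Level 6: poppy
Full level-order sequence: pear, kale, elm, mint, lime, yew, moss, aster, iris, plum, teak, tulip, hop, ash, cedar, poppy.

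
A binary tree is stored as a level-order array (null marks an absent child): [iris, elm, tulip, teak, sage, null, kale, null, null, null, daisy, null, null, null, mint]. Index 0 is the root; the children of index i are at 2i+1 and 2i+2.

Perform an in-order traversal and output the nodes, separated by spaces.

teak elm sage daisy iris tulip kale mint

In-order visits the left subtree, then the node, then the right subtree.
At iris: go left to elm.
  At elm: go left to teak.
    teak is a leaf — visit teak.
  Visit elm.
  At elm: go right to sage.
    At sage: no left child.
    Visit sage.
    At sage: go right to daisy.
      daisy is a leaf — visit daisy.
Visit iris.
At iris: go right to tulip.
  At tulip: no left child.
  Visit tulip.
  At tulip: go right to kale.
    At kale: no left child.
    Visit kale.
    At kale: go right to mint.
      mint is a leaf — visit mint.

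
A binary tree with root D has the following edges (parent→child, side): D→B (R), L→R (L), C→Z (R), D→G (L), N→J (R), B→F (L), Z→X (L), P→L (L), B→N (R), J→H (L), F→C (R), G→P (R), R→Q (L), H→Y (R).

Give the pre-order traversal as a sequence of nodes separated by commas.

D, G, P, L, R, Q, B, F, C, Z, X, N, J, H, Y

Pre-order visits the node, then its left subtree, then its right subtree.
Visit D.
At D: go left to G.
  Visit G.
  At G: no left child.
  At G: go right to P.
    Visit P.
    At P: go left to L.
      Visit L.
      At L: go left to R.
        Visit R.
        At R: go left to Q.
          Q is a leaf — visit Q.
        At R: no right child.
      At L: no right child.
    At P: no right child.
At D: go right to B.
  Visit B.
  At B: go left to F.
    Visit F.
    At F: no left child.
    At F: go right to C.
      Visit C.
      At C: no left child.
      At C: go right to Z.
        Visit Z.
        At Z: go left to X.
          X is a leaf — visit X.
        At Z: no right child.
  At B: go right to N.
    Visit N.
    At N: no left child.
    At N: go right to J.
      Visit J.
      At J: go left to H.
        Visit H.
        At H: no left child.
        At H: go right to Y.
          Y is a leaf — visit Y.
      At J: no right child.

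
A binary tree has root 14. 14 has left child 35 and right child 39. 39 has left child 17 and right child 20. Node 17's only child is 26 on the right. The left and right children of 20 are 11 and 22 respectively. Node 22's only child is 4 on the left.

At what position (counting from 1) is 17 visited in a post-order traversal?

3

Post-order visits the left subtree, then the right subtree, then the node.
At 14: go left to 35.
  35 is a leaf — visit 35.
At 14: go right to 39.
  At 39: go left to 17.
    At 17: no left child.
    At 17: go right to 26.
      26 is a leaf — visit 26.
    Visit 17.
  At 39: go right to 20.
    At 20: go left to 11.
      11 is a leaf — visit 11.
    At 20: go right to 22.
      At 22: go left to 4.
        4 is a leaf — visit 4.
      At 22: no right child.
      Visit 22.
    Visit 20.
  Visit 39.
Visit 14.
Full post-order sequence: 35, 26, 17, 11, 4, 22, 20, 39, 14.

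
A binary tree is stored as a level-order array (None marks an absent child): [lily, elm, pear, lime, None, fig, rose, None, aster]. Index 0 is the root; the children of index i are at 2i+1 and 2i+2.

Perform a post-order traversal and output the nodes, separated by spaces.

aster lime elm fig rose pear lily

Post-order visits the left subtree, then the right subtree, then the node.
At lily: go left to elm.
  At elm: go left to lime.
    At lime: no left child.
    At lime: go right to aster.
      aster is a leaf — visit aster.
    Visit lime.
  At elm: no right child.
  Visit elm.
At lily: go right to pear.
  At pear: go left to fig.
    fig is a leaf — visit fig.
  At pear: go right to rose.
    rose is a leaf — visit rose.
  Visit pear.
Visit lily.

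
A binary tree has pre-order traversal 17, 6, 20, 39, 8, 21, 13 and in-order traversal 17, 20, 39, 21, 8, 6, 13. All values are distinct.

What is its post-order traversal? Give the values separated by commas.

21, 8, 39, 20, 13, 6, 17

The first element of pre-order is the root; it splits in-order into left and right subtrees.
Root 17: left subtree has 0 nodes { }, right has 6 {20, 39, 21, 8, 6, 13}.
  Root 6: left subtree has 4 nodes {20, 39, 21, 8}, right has 1 {13}.
    Root 20: left subtree has 0 nodes { }, right has 3 {39, 21, 8}.
      Root 39: left subtree has 0 nodes { }, right has 2 {21, 8}.
        Root 8: left subtree has 1 node {21}, right has 0 { }.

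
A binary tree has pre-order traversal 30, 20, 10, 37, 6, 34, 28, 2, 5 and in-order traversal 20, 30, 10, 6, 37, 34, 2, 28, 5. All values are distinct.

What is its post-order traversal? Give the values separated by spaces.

The first element of pre-order is the root; it splits in-order into left and right subtrees.
Root 30: left subtree has 1 node {20}, right has 7 {10, 6, 37, 34, 2, 28, 5}.
  Root 10: left subtree has 0 nodes { }, right has 6 {6, 37, 34, 2, 28, 5}.
    Root 37: left subtree has 1 node {6}, right has 4 {34, 2, 28, 5}.
      Root 34: left subtree has 0 nodes { }, right has 3 {2, 28, 5}.
        Root 28: left subtree has 1 node {2}, right has 1 {5}.

20 6 2 5 28 34 37 10 30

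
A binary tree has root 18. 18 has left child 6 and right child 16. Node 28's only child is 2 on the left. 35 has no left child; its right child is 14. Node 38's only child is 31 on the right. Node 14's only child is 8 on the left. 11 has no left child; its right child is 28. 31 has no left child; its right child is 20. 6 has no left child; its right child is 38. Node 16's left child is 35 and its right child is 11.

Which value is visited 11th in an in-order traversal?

In-order visits the left subtree, then the node, then the right subtree.
At 18: go left to 6.
  At 6: no left child.
  Visit 6.
  At 6: go right to 38.
    At 38: no left child.
    Visit 38.
    At 38: go right to 31.
      At 31: no left child.
      Visit 31.
      At 31: go right to 20.
        20 is a leaf — visit 20.
Visit 18.
At 18: go right to 16.
  At 16: go left to 35.
    At 35: no left child.
    Visit 35.
    At 35: go right to 14.
      At 14: go left to 8.
        8 is a leaf — visit 8.
      Visit 14.
      At 14: no right child.
  Visit 16.
  At 16: go right to 11.
    At 11: no left child.
    Visit 11.
    At 11: go right to 28.
      At 28: go left to 2.
        2 is a leaf — visit 2.
      Visit 28.
      At 28: no right child.
Full in-order sequence: 6, 38, 31, 20, 18, 35, 8, 14, 16, 11, 2, 28.

2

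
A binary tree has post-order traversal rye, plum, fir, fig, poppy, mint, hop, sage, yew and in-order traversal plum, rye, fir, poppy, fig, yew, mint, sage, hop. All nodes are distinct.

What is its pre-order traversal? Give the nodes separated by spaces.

The last element of post-order is the root; it splits in-order into left and right subtrees.
Root yew: left subtree has 5 nodes {plum, rye, fir, poppy, fig}, right has 3 {mint, sage, hop}.
  Root poppy: left subtree has 3 nodes {plum, rye, fir}, right has 1 {fig}.
    Root fir: left subtree has 2 nodes {plum, rye}, right has 0 { }.
      Root plum: left subtree has 0 nodes { }, right has 1 {rye}.
  Root sage: left subtree has 1 node {mint}, right has 1 {hop}.

yew poppy fir plum rye fig sage mint hop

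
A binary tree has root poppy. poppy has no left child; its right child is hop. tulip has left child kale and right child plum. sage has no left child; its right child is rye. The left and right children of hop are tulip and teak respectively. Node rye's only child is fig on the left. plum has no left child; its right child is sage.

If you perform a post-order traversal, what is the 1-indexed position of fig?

Post-order visits the left subtree, then the right subtree, then the node.
At poppy: no left child.
At poppy: go right to hop.
  At hop: go left to tulip.
    At tulip: go left to kale.
      kale is a leaf — visit kale.
    At tulip: go right to plum.
      At plum: no left child.
      At plum: go right to sage.
        At sage: no left child.
        At sage: go right to rye.
          At rye: go left to fig.
            fig is a leaf — visit fig.
          At rye: no right child.
          Visit rye.
        Visit sage.
      Visit plum.
    Visit tulip.
  At hop: go right to teak.
    teak is a leaf — visit teak.
  Visit hop.
Visit poppy.
Full post-order sequence: kale, fig, rye, sage, plum, tulip, teak, hop, poppy.

2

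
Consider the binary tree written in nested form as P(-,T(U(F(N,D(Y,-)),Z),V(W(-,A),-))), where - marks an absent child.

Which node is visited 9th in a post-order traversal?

Post-order visits the left subtree, then the right subtree, then the node.
At P: no left child.
At P: go right to T.
  At T: go left to U.
    At U: go left to F.
      At F: go left to N.
        N is a leaf — visit N.
      At F: go right to D.
        At D: go left to Y.
          Y is a leaf — visit Y.
        At D: no right child.
        Visit D.
      Visit F.
    At U: go right to Z.
      Z is a leaf — visit Z.
    Visit U.
  At T: go right to V.
    At V: go left to W.
      At W: no left child.
      At W: go right to A.
        A is a leaf — visit A.
      Visit W.
    At V: no right child.
    Visit V.
  Visit T.
Visit P.
Full post-order sequence: N, Y, D, F, Z, U, A, W, V, T, P.

V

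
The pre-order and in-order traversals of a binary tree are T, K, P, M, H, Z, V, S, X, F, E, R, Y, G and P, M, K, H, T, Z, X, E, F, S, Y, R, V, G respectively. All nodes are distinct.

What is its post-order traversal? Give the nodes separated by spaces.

M P H K E F X Y R S G V Z T

The first element of pre-order is the root; it splits in-order into left and right subtrees.
Root T: left subtree has 4 nodes {P, M, K, H}, right has 9 {Z, X, E, F, S, Y, R, V, G}.
  Root K: left subtree has 2 nodes {P, M}, right has 1 {H}.
    Root P: left subtree has 0 nodes { }, right has 1 {M}.
  Root Z: left subtree has 0 nodes { }, right has 8 {X, E, F, S, Y, R, V, G}.
    Root V: left subtree has 6 nodes {X, E, F, S, Y, R}, right has 1 {G}.
      Root S: left subtree has 3 nodes {X, E, F}, right has 2 {Y, R}.
        Root X: left subtree has 0 nodes { }, right has 2 {E, F}.
          Root F: left subtree has 1 node {E}, right has 0 { }.
        Root R: left subtree has 1 node {Y}, right has 0 { }.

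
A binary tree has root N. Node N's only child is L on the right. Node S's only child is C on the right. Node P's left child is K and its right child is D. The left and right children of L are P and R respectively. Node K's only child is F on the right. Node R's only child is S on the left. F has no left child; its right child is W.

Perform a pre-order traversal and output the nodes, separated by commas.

Pre-order visits the node, then its left subtree, then its right subtree.
Visit N.
At N: no left child.
At N: go right to L.
  Visit L.
  At L: go left to P.
    Visit P.
    At P: go left to K.
      Visit K.
      At K: no left child.
      At K: go right to F.
        Visit F.
        At F: no left child.
        At F: go right to W.
          W is a leaf — visit W.
    At P: go right to D.
      D is a leaf — visit D.
  At L: go right to R.
    Visit R.
    At R: go left to S.
      Visit S.
      At S: no left child.
      At S: go right to C.
        C is a leaf — visit C.
    At R: no right child.

N, L, P, K, F, W, D, R, S, C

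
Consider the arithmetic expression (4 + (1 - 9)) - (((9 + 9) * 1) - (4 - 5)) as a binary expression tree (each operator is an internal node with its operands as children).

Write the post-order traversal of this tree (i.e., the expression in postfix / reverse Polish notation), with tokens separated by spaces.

Post-order on an expression tree gives postfix notation: for each operator, emit left operand, right operand, then the operator.

4 1 9 - + 9 9 + 1 * 4 5 - - -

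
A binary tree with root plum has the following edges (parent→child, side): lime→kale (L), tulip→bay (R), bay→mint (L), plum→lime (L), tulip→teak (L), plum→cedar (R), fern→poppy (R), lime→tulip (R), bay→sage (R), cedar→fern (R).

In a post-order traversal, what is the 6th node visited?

tulip

Post-order visits the left subtree, then the right subtree, then the node.
At plum: go left to lime.
  At lime: go left to kale.
    kale is a leaf — visit kale.
  At lime: go right to tulip.
    At tulip: go left to teak.
      teak is a leaf — visit teak.
    At tulip: go right to bay.
      At bay: go left to mint.
        mint is a leaf — visit mint.
      At bay: go right to sage.
        sage is a leaf — visit sage.
      Visit bay.
    Visit tulip.
  Visit lime.
At plum: go right to cedar.
  At cedar: no left child.
  At cedar: go right to fern.
    At fern: no left child.
    At fern: go right to poppy.
      poppy is a leaf — visit poppy.
    Visit fern.
  Visit cedar.
Visit plum.
Full post-order sequence: kale, teak, mint, sage, bay, tulip, lime, poppy, fern, cedar, plum.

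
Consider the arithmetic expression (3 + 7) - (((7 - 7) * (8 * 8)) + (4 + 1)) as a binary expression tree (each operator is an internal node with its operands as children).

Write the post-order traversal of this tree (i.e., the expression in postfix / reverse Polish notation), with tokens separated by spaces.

3 7 + 7 7 - 8 8 * * 4 1 + + -

Post-order on an expression tree gives postfix notation: for each operator, emit left operand, right operand, then the operator.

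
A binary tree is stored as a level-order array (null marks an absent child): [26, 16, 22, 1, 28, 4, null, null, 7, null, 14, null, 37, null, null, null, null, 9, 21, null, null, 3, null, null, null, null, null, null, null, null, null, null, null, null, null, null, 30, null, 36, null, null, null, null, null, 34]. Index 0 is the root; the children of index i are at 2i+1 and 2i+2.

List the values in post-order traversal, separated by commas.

Post-order visits the left subtree, then the right subtree, then the node.
At 26: go left to 16.
  At 16: go left to 1.
    At 1: no left child.
    At 1: go right to 7.
      At 7: go left to 9.
        At 9: no left child.
        At 9: go right to 30.
          30 is a leaf — visit 30.
        Visit 9.
      At 7: go right to 21.
        At 21: no left child.
        At 21: go right to 36.
          36 is a leaf — visit 36.
        Visit 21.
      Visit 7.
    Visit 1.
  At 16: go right to 28.
    At 28: no left child.
    At 28: go right to 14.
      At 14: go left to 3.
        At 3: no left child.
        At 3: go right to 34.
          34 is a leaf — visit 34.
        Visit 3.
      At 14: no right child.
      Visit 14.
    Visit 28.
  Visit 16.
At 26: go right to 22.
  At 22: go left to 4.
    At 4: no left child.
    At 4: go right to 37.
      37 is a leaf — visit 37.
    Visit 4.
  At 22: no right child.
  Visit 22.
Visit 26.

30, 9, 36, 21, 7, 1, 34, 3, 14, 28, 16, 37, 4, 22, 26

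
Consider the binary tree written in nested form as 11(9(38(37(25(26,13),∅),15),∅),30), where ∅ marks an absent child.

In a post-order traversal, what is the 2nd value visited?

Post-order visits the left subtree, then the right subtree, then the node.
At 11: go left to 9.
  At 9: go left to 38.
    At 38: go left to 37.
      At 37: go left to 25.
        At 25: go left to 26.
          26 is a leaf — visit 26.
        At 25: go right to 13.
          13 is a leaf — visit 13.
        Visit 25.
      At 37: no right child.
      Visit 37.
    At 38: go right to 15.
      15 is a leaf — visit 15.
    Visit 38.
  At 9: no right child.
  Visit 9.
At 11: go right to 30.
  30 is a leaf — visit 30.
Visit 11.
Full post-order sequence: 26, 13, 25, 37, 15, 38, 9, 30, 11.

13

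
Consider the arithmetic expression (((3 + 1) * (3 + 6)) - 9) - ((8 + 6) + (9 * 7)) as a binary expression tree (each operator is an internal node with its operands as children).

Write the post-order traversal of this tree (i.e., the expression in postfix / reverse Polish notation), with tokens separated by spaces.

3 1 + 3 6 + * 9 - 8 6 + 9 7 * + -

Post-order on an expression tree gives postfix notation: for each operator, emit left operand, right operand, then the operator.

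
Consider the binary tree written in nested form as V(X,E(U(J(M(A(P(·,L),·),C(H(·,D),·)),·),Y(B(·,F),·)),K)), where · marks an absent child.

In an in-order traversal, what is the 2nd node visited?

In-order visits the left subtree, then the node, then the right subtree.
At V: go left to X.
  X is a leaf — visit X.
Visit V.
At V: go right to E.
  At E: go left to U.
    At U: go left to J.
      At J: go left to M.
        At M: go left to A.
          At A: go left to P.
            At P: no left child.
            Visit P.
            At P: go right to L.
              L is a leaf — visit L.
          Visit A.
          At A: no right child.
        Visit M.
        At M: go right to C.
          At C: go left to H.
            At H: no left child.
            Visit H.
            At H: go right to D.
              D is a leaf — visit D.
          Visit C.
          At C: no right child.
      Visit J.
      At J: no right child.
    Visit U.
    At U: go right to Y.
      At Y: go left to B.
        At B: no left child.
        Visit B.
        At B: go right to F.
          F is a leaf — visit F.
      Visit Y.
      At Y: no right child.
  Visit E.
  At E: go right to K.
    K is a leaf — visit K.
Full in-order sequence: X, V, P, L, A, M, H, D, C, J, U, B, F, Y, E, K.

V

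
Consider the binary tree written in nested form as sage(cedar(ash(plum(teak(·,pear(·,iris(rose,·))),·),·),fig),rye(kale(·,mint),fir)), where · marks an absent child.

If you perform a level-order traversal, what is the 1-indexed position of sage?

Level-order visits nodes level by level from the root, left to right within each level.
Level 0: sage
Level 1: cedar, rye
Level 2: ash, fig, kale, fir
Level 3: plum, mint
Level 4: teak
Level 5: pear
Level 6: iris
Level 7: rose
Full level-order sequence: sage, cedar, rye, ash, fig, kale, fir, plum, mint, teak, pear, iris, rose.

1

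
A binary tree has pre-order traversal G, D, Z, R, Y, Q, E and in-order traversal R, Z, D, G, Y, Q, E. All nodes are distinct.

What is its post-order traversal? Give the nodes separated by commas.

The first element of pre-order is the root; it splits in-order into left and right subtrees.
Root G: left subtree has 3 nodes {R, Z, D}, right has 3 {Y, Q, E}.
  Root D: left subtree has 2 nodes {R, Z}, right has 0 { }.
    Root Z: left subtree has 1 node {R}, right has 0 { }.
  Root Y: left subtree has 0 nodes { }, right has 2 {Q, E}.
    Root Q: left subtree has 0 nodes { }, right has 1 {E}.

R, Z, D, E, Q, Y, G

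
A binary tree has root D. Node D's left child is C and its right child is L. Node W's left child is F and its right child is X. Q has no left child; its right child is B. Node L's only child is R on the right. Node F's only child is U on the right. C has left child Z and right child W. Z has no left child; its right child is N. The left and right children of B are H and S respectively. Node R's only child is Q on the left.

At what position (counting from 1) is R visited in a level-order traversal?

Level-order visits nodes level by level from the root, left to right within each level.
Level 0: D
Level 1: C, L
Level 2: Z, W, R
Level 3: N, F, X, Q
Level 4: U, B
Level 5: H, S
Full level-order sequence: D, C, L, Z, W, R, N, F, X, Q, U, B, H, S.

6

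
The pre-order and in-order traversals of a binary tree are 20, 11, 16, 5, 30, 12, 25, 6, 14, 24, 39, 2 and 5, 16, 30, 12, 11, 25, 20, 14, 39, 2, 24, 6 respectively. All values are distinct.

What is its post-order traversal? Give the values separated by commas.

The first element of pre-order is the root; it splits in-order into left and right subtrees.
Root 20: left subtree has 6 nodes {5, 16, 30, 12, 11, 25}, right has 5 {14, 39, 2, 24, 6}.
  Root 11: left subtree has 4 nodes {5, 16, 30, 12}, right has 1 {25}.
    Root 16: left subtree has 1 node {5}, right has 2 {30, 12}.
      Root 30: left subtree has 0 nodes { }, right has 1 {12}.
  Root 6: left subtree has 4 nodes {14, 39, 2, 24}, right has 0 { }.
    Root 14: left subtree has 0 nodes { }, right has 3 {39, 2, 24}.
      Root 24: left subtree has 2 nodes {39, 2}, right has 0 { }.
        Root 39: left subtree has 0 nodes { }, right has 1 {2}.

5, 12, 30, 16, 25, 11, 2, 39, 24, 14, 6, 20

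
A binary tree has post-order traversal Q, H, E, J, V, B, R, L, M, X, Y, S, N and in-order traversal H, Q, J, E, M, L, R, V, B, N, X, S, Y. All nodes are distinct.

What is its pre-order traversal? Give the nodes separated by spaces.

N M J H Q E L R B V S X Y

The last element of post-order is the root; it splits in-order into left and right subtrees.
Root N: left subtree has 9 nodes {H, Q, J, E, M, L, R, V, B}, right has 3 {X, S, Y}.
  Root M: left subtree has 4 nodes {H, Q, J, E}, right has 4 {L, R, V, B}.
    Root J: left subtree has 2 nodes {H, Q}, right has 1 {E}.
      Root H: left subtree has 0 nodes { }, right has 1 {Q}.
    Root L: left subtree has 0 nodes { }, right has 3 {R, V, B}.
      Root R: left subtree has 0 nodes { }, right has 2 {V, B}.
        Root B: left subtree has 1 node {V}, right has 0 { }.
  Root S: left subtree has 1 node {X}, right has 1 {Y}.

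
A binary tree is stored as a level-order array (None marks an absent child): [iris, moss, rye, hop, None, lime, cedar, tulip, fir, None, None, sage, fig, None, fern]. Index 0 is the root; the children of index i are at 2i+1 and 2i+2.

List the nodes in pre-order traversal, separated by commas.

Pre-order visits the node, then its left subtree, then its right subtree.
Visit iris.
At iris: go left to moss.
  Visit moss.
  At moss: go left to hop.
    Visit hop.
    At hop: go left to tulip.
      tulip is a leaf — visit tulip.
    At hop: go right to fir.
      fir is a leaf — visit fir.
  At moss: no right child.
At iris: go right to rye.
  Visit rye.
  At rye: go left to lime.
    Visit lime.
    At lime: go left to sage.
      sage is a leaf — visit sage.
    At lime: go right to fig.
      fig is a leaf — visit fig.
  At rye: go right to cedar.
    Visit cedar.
    At cedar: no left child.
    At cedar: go right to fern.
      fern is a leaf — visit fern.

iris, moss, hop, tulip, fir, rye, lime, sage, fig, cedar, fern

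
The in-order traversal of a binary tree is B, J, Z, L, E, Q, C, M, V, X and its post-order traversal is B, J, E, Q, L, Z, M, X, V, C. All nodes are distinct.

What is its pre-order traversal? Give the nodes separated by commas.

The last element of post-order is the root; it splits in-order into left and right subtrees.
Root C: left subtree has 6 nodes {B, J, Z, L, E, Q}, right has 3 {M, V, X}.
  Root Z: left subtree has 2 nodes {B, J}, right has 3 {L, E, Q}.
    Root J: left subtree has 1 node {B}, right has 0 { }.
    Root L: left subtree has 0 nodes { }, right has 2 {E, Q}.
      Root Q: left subtree has 1 node {E}, right has 0 { }.
  Root V: left subtree has 1 node {M}, right has 1 {X}.

C, Z, J, B, L, Q, E, V, M, X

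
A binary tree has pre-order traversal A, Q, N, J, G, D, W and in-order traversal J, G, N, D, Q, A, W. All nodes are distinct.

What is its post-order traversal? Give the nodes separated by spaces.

G J D N Q W A

The first element of pre-order is the root; it splits in-order into left and right subtrees.
Root A: left subtree has 5 nodes {J, G, N, D, Q}, right has 1 {W}.
  Root Q: left subtree has 4 nodes {J, G, N, D}, right has 0 { }.
    Root N: left subtree has 2 nodes {J, G}, right has 1 {D}.
      Root J: left subtree has 0 nodes { }, right has 1 {G}.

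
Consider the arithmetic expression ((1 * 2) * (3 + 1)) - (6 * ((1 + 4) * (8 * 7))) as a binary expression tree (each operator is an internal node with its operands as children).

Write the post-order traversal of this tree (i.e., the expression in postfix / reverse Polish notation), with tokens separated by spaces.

Post-order on an expression tree gives postfix notation: for each operator, emit left operand, right operand, then the operator.

1 2 * 3 1 + * 6 1 4 + 8 7 * * * -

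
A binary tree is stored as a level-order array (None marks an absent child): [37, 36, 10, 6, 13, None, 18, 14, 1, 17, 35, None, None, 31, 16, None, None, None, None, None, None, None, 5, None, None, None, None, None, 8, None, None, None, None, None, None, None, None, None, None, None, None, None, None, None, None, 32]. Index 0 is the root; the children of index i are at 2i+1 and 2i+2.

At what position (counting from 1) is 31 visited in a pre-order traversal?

13

Pre-order visits the node, then its left subtree, then its right subtree.
Visit 37.
At 37: go left to 36.
  Visit 36.
  At 36: go left to 6.
    Visit 6.
    At 6: go left to 14.
      14 is a leaf — visit 14.
    At 6: go right to 1.
      1 is a leaf — visit 1.
  At 36: go right to 13.
    Visit 13.
    At 13: go left to 17.
      17 is a leaf — visit 17.
    At 13: go right to 35.
      Visit 35.
      At 35: no left child.
      At 35: go right to 5.
        Visit 5.
        At 5: go left to 32.
          32 is a leaf — visit 32.
        At 5: no right child.
At 37: go right to 10.
  Visit 10.
  At 10: no left child.
  At 10: go right to 18.
    Visit 18.
    At 18: go left to 31.
      Visit 31.
      At 31: no left child.
      At 31: go right to 8.
        8 is a leaf — visit 8.
    At 18: go right to 16.
      16 is a leaf — visit 16.
Full pre-order sequence: 37, 36, 6, 14, 1, 13, 17, 35, 5, 32, 10, 18, 31, 8, 16.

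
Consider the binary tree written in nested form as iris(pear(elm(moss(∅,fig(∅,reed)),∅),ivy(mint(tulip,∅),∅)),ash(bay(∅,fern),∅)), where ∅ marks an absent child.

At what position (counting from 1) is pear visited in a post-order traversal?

Post-order visits the left subtree, then the right subtree, then the node.
At iris: go left to pear.
  At pear: go left to elm.
    At elm: go left to moss.
      At moss: no left child.
      At moss: go right to fig.
        At fig: no left child.
        At fig: go right to reed.
          reed is a leaf — visit reed.
        Visit fig.
      Visit moss.
    At elm: no right child.
    Visit elm.
  At pear: go right to ivy.
    At ivy: go left to mint.
      At mint: go left to tulip.
        tulip is a leaf — visit tulip.
      At mint: no right child.
      Visit mint.
    At ivy: no right child.
    Visit ivy.
  Visit pear.
At iris: go right to ash.
  At ash: go left to bay.
    At bay: no left child.
    At bay: go right to fern.
      fern is a leaf — visit fern.
    Visit bay.
  At ash: no right child.
  Visit ash.
Visit iris.
Full post-order sequence: reed, fig, moss, elm, tulip, mint, ivy, pear, fern, bay, ash, iris.

8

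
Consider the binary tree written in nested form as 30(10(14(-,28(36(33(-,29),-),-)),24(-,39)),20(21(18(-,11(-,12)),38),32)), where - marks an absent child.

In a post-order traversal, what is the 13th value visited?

Post-order visits the left subtree, then the right subtree, then the node.
At 30: go left to 10.
  At 10: go left to 14.
    At 14: no left child.
    At 14: go right to 28.
      At 28: go left to 36.
        At 36: go left to 33.
          At 33: no left child.
          At 33: go right to 29.
            29 is a leaf — visit 29.
          Visit 33.
        At 36: no right child.
        Visit 36.
      At 28: no right child.
      Visit 28.
    Visit 14.
  At 10: go right to 24.
    At 24: no left child.
    At 24: go right to 39.
      39 is a leaf — visit 39.
    Visit 24.
  Visit 10.
At 30: go right to 20.
  At 20: go left to 21.
    At 21: go left to 18.
      At 18: no left child.
      At 18: go right to 11.
        At 11: no left child.
        At 11: go right to 12.
          12 is a leaf — visit 12.
        Visit 11.
      Visit 18.
    At 21: go right to 38.
      38 is a leaf — visit 38.
    Visit 21.
  At 20: go right to 32.
    32 is a leaf — visit 32.
  Visit 20.
Visit 30.
Full post-order sequence: 29, 33, 36, 28, 14, 39, 24, 10, 12, 11, 18, 38, 21, 32, 20, 30.

21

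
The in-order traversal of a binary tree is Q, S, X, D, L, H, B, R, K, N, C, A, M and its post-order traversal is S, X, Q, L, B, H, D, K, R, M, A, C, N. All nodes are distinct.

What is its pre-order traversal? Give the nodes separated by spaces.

N R D Q X S H L B K C A M

The last element of post-order is the root; it splits in-order into left and right subtrees.
Root N: left subtree has 9 nodes {Q, S, X, D, L, H, B, R, K}, right has 3 {C, A, M}.
  Root R: left subtree has 7 nodes {Q, S, X, D, L, H, B}, right has 1 {K}.
    Root D: left subtree has 3 nodes {Q, S, X}, right has 3 {L, H, B}.
      Root Q: left subtree has 0 nodes { }, right has 2 {S, X}.
        Root X: left subtree has 1 node {S}, right has 0 { }.
      Root H: left subtree has 1 node {L}, right has 1 {B}.
  Root C: left subtree has 0 nodes { }, right has 2 {A, M}.
    Root A: left subtree has 0 nodes { }, right has 1 {M}.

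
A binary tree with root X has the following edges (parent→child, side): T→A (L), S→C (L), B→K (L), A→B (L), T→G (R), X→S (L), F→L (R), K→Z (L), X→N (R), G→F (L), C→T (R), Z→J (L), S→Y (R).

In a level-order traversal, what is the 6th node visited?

Level-order visits nodes level by level from the root, left to right within each level.
Level 0: X
Level 1: S, N
Level 2: C, Y
Level 3: T
Level 4: A, G
Level 5: B, F
Level 6: K, L
Level 7: Z
Level 8: J
Full level-order sequence: X, S, N, C, Y, T, A, G, B, F, K, L, Z, J.

T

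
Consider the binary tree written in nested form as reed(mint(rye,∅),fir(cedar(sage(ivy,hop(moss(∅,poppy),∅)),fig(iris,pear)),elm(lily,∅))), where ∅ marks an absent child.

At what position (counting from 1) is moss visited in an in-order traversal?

In-order visits the left subtree, then the node, then the right subtree.
At reed: go left to mint.
  At mint: go left to rye.
    rye is a leaf — visit rye.
  Visit mint.
  At mint: no right child.
Visit reed.
At reed: go right to fir.
  At fir: go left to cedar.
    At cedar: go left to sage.
      At sage: go left to ivy.
        ivy is a leaf — visit ivy.
      Visit sage.
      At sage: go right to hop.
        At hop: go left to moss.
          At moss: no left child.
          Visit moss.
          At moss: go right to poppy.
            poppy is a leaf — visit poppy.
        Visit hop.
        At hop: no right child.
    Visit cedar.
    At cedar: go right to fig.
      At fig: go left to iris.
        iris is a leaf — visit iris.
      Visit fig.
      At fig: go right to pear.
        pear is a leaf — visit pear.
  Visit fir.
  At fir: go right to elm.
    At elm: go left to lily.
      lily is a leaf — visit lily.
    Visit elm.
    At elm: no right child.
Full in-order sequence: rye, mint, reed, ivy, sage, moss, poppy, hop, cedar, iris, fig, pear, fir, lily, elm.

6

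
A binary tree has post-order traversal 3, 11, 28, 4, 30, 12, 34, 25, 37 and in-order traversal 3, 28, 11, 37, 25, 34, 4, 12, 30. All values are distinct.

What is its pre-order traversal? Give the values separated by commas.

The last element of post-order is the root; it splits in-order into left and right subtrees.
Root 37: left subtree has 3 nodes {3, 28, 11}, right has 5 {25, 34, 4, 12, 30}.
  Root 28: left subtree has 1 node {3}, right has 1 {11}.
  Root 25: left subtree has 0 nodes { }, right has 4 {34, 4, 12, 30}.
    Root 34: left subtree has 0 nodes { }, right has 3 {4, 12, 30}.
      Root 12: left subtree has 1 node {4}, right has 1 {30}.

37, 28, 3, 11, 25, 34, 12, 4, 30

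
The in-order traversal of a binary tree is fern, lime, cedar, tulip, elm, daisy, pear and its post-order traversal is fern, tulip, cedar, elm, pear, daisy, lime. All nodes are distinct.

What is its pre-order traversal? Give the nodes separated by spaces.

The last element of post-order is the root; it splits in-order into left and right subtrees.
Root lime: left subtree has 1 node {fern}, right has 5 {cedar, tulip, elm, daisy, pear}.
  Root daisy: left subtree has 3 nodes {cedar, tulip, elm}, right has 1 {pear}.
    Root elm: left subtree has 2 nodes {cedar, tulip}, right has 0 { }.
      Root cedar: left subtree has 0 nodes { }, right has 1 {tulip}.

lime fern daisy elm cedar tulip pear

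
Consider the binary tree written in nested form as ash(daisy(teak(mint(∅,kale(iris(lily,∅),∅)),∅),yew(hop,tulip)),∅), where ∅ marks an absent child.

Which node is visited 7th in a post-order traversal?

tulip

Post-order visits the left subtree, then the right subtree, then the node.
At ash: go left to daisy.
  At daisy: go left to teak.
    At teak: go left to mint.
      At mint: no left child.
      At mint: go right to kale.
        At kale: go left to iris.
          At iris: go left to lily.
            lily is a leaf — visit lily.
          At iris: no right child.
          Visit iris.
        At kale: no right child.
        Visit kale.
      Visit mint.
    At teak: no right child.
    Visit teak.
  At daisy: go right to yew.
    At yew: go left to hop.
      hop is a leaf — visit hop.
    At yew: go right to tulip.
      tulip is a leaf — visit tulip.
    Visit yew.
  Visit daisy.
At ash: no right child.
Visit ash.
Full post-order sequence: lily, iris, kale, mint, teak, hop, tulip, yew, daisy, ash.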